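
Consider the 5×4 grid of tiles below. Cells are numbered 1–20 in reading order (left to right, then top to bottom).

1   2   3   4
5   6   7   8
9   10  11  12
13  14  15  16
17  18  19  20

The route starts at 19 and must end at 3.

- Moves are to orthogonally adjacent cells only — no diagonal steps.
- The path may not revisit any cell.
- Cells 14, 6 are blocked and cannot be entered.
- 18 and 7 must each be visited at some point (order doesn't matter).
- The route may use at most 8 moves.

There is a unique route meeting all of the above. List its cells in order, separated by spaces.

The budget equals the shortest possible length, so every move has to be on a shortest route through the required cells.
Route from 19: 2× left (reaching 17), 2× up (reaching 9), 2× right (reaching 11), 2× up (reaching 3) — 8 moves in all.
Check: all required cells visited; 8 ≤ 8 moves.

19 18 17 13 9 10 11 7 3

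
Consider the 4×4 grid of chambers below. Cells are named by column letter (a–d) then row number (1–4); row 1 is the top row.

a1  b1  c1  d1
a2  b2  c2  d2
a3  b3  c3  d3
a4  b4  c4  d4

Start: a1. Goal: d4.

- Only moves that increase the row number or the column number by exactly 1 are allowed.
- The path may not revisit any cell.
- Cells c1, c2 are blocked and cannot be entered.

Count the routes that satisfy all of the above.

10

A right/down-only route from a1 to d4 makes exactly 3 down-moves and 3 right-moves in some order.
With no other constraints that would be C(6,3) = 20 routes.
Subtract routes through each blocked cell (inclusion–exclusion for overlaps): − through c1: 4 − through c2: 9 + through c1&c2: 3 → 10.
That gives 10 routes.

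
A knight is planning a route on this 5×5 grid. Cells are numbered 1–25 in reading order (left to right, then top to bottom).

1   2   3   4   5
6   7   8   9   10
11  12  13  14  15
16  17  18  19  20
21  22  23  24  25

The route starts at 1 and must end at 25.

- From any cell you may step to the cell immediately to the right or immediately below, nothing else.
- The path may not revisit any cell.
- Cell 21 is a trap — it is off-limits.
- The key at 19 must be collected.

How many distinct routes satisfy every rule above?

A right/down-only route from 1 to 25 makes exactly 4 down-moves and 4 right-moves in some order.
With no other constraints that would be C(8,4) = 70 routes.
Split at 19 and multiply the segment counts (each segment already excludes blocked cells): 1→19: 20; 19→25: 2; product = 40.
That gives 40 routes.

40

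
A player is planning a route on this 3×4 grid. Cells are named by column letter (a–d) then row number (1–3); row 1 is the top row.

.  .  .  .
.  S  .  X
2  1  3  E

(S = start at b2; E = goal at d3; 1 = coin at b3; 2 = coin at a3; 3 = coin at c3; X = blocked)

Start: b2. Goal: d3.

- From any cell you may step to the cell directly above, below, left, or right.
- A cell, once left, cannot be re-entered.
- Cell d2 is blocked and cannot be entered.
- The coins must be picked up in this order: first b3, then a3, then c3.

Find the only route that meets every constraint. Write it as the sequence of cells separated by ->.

The waypoints must appear in the order b3, a3, c3, with no cell reused.
Route from b2: down to b3, left to a3, 2× up (reaching a1), 2× right (reaching c1), 2× down (reaching c3), right to d3 — 9 moves in all.
Check: order respected (1 at step 1, 2 at step 2, 3 at step 8).

b2 -> b3 -> a3 -> a2 -> a1 -> b1 -> c1 -> c2 -> c3 -> d3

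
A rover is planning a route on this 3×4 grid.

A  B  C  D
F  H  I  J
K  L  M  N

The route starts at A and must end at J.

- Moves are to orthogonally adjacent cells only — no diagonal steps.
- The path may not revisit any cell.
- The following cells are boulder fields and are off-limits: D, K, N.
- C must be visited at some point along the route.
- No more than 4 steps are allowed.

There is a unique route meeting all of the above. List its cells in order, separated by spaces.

A B C I J

Any route must reach C and still end at J within 4 moves, so the order of the required stops is forced.
Route from A: right 2 to C, down 1 to I, right 1 to J — 4 moves in all.
Check: all required cells visited; 4 ≤ 4 moves.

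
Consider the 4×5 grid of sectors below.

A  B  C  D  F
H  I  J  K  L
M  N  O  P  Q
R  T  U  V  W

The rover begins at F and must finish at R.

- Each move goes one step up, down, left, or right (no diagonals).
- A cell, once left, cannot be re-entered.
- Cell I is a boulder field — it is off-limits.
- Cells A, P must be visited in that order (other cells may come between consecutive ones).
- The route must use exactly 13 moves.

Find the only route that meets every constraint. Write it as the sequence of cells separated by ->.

The waypoints must appear in the order A, P, with no cell reused.
Route from F: left 4 to A, down 2 to M, right 3 to P, down 1 to V, left 3 to R — 13 moves in all.
Check: order respected (A at step 4, P at step 9); 13 moves as required.

F -> D -> C -> B -> A -> H -> M -> N -> O -> P -> V -> U -> T -> R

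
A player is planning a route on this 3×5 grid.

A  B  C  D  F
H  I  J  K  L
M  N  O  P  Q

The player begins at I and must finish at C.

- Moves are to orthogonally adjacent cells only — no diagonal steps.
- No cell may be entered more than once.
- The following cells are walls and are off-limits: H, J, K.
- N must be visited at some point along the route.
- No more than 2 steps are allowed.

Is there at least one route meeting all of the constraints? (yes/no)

Even ignoring the no-revisit rule, getting from I to C via N needs at least 1 + 3 = 4 moves (Manhattan distance per leg), which exceeds the 2-move limit.

no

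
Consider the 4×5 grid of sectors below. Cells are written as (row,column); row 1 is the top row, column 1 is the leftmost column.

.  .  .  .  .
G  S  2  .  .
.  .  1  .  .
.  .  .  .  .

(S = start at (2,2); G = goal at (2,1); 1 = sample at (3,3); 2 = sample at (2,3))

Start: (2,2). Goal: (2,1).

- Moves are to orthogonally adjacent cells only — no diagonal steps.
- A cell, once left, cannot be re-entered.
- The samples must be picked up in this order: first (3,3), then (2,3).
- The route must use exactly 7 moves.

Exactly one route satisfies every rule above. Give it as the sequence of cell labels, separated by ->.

The waypoints must appear in the order (3,3), (2,3), with no cell reused.
Route from (2,2): down to (3,2), right to (3,3), 2× up (reaching (1,3)), 2× left (reaching (1,1)), down to (2,1) — 7 moves in all.
Check: order respected (1 at step 2, 2 at step 3); 7 moves as required.

(2,2) -> (3,2) -> (3,3) -> (2,3) -> (1,3) -> (1,2) -> (1,1) -> (2,1)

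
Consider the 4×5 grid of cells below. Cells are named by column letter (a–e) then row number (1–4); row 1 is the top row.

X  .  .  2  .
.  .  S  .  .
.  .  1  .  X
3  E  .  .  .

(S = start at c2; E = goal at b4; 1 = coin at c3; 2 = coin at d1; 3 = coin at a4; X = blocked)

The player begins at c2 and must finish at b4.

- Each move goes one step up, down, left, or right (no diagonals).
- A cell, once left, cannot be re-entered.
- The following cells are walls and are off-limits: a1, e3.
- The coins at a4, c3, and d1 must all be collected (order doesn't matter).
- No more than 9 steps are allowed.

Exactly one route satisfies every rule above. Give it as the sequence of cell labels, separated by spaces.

c2 c1 d1 d2 d3 c3 b3 a3 a4 b4

Any route must reach a4, c3, and d1 and still end at b4 within 9 moves, so the order of the required stops is forced.
Route from c2: up to c1, right to d1, 2× down (reaching d3), 3× left (reaching a3), down to a4, right to b4 — 9 moves in all.
Check: all required cells visited; 9 ≤ 9 moves.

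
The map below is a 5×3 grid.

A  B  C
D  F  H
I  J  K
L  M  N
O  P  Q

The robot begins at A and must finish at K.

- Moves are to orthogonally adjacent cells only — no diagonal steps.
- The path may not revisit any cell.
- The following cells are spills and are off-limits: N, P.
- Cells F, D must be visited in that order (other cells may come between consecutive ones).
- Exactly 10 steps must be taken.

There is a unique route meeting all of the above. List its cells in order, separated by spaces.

The waypoints must appear in the order F, D, with no cell reused.
Route from A: 2× right (reaching C), down to H, 2× left (reaching D), 2× down (reaching L), right to M, up to J, right to K — 10 moves in all.
Check: order respected (F at step 4, D at step 5); 10 moves as required.

A B C H F D I L M J K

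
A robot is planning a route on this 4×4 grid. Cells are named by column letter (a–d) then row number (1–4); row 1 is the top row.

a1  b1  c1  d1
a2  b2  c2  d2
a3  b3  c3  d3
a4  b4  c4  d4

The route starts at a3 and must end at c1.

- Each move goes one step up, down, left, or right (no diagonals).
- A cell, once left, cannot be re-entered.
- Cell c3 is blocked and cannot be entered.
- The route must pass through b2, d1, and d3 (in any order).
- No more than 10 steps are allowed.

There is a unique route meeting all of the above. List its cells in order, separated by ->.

a3 -> a2 -> b2 -> b3 -> b4 -> c4 -> d4 -> d3 -> d2 -> d1 -> c1

Any route must reach b2, d1, and d3 and still end at c1 within 10 moves, so the order of the required stops is forced.
Route from a3: up to a2, right to b2, 2× down (reaching b4), 2× right (reaching d4), 3× up (reaching d1), left to c1 — 10 moves in all.
Check: all required cells visited; 10 ≤ 10 moves.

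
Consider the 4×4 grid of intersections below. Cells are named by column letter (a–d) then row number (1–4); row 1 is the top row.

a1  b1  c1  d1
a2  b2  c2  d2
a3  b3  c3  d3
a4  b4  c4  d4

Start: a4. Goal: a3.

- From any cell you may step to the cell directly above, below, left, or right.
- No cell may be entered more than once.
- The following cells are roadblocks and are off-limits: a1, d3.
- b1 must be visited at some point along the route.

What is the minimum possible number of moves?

9

Any route passes through b1 somewhere between a4 and a3. Summing Manhattan distances along the two legs (a4 → b1 → a3) gives a lower bound of 4 + 3 = 7 moves.
The shortest route satisfying every rule uses 9 moves: a4 → b4 → b3 → c3 → c2 → c1 → b1 → b2 → a2 → a3.
The no-revisit rule (legs can't share cells) pushes the minimum above the 7-move bound; an exhaustive check rules out every length from 7 to 8, leaving 9 as the minimum.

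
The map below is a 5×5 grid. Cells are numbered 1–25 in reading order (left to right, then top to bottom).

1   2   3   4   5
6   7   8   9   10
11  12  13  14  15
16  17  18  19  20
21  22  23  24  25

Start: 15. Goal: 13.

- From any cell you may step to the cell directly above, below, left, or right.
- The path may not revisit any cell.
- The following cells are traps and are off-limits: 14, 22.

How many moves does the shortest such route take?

4

The Manhattan distance from 15 to 13 is |3−3| + |5−3| = 2, so at least 2 moves are needed.
That bound ignores the blocked cells. Measuring each leg by the fewest moves that actually steer around them (15→13: 4) raises the lower bound to 4.
A route of 4 moves exists: 15 → 10 → 9 → 8 → 13.
Since 4 matches that lower bound, it is optimal.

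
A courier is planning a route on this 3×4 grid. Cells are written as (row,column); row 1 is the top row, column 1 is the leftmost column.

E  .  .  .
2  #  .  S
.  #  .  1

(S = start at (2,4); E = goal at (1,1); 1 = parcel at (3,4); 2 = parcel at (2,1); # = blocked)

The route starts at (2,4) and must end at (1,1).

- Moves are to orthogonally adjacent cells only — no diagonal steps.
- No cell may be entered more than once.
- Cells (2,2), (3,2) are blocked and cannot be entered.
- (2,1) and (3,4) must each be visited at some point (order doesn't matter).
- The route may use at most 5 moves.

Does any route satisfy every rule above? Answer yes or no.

Every way from (2,4) to (2,1) runs through (1,1) — but (1,1) is where the route must end, so it would be entered once on the way to (2,1) and again at the finish.

no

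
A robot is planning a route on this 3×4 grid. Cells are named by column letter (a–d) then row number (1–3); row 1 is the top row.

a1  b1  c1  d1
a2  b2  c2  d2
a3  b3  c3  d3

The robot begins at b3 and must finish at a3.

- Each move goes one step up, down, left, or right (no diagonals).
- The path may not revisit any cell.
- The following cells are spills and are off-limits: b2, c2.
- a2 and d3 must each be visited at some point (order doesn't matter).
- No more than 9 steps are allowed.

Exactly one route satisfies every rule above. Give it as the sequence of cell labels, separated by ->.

The 9-move cap with required stops at a2, d3 leaves no slack for detours.
Route from b3: right 2 to d3, up 2 to d1, left 3 to a1, down 2 to a3 — 9 moves in all.
Check: all required cells visited; 9 ≤ 9 moves.

b3 -> c3 -> d3 -> d2 -> d1 -> c1 -> b1 -> a1 -> a2 -> a3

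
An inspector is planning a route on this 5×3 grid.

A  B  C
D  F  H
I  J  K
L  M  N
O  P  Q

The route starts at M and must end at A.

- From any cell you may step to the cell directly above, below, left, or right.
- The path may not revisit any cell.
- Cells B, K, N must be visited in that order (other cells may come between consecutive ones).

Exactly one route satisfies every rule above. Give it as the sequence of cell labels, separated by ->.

M -> J -> F -> B -> C -> H -> K -> N -> Q -> P -> O -> L -> I -> D -> A

The waypoints must appear in the order B, K, N, with no cell reused.
Route from M: 3× up (reaching B), right to C, 4× down (reaching Q), 2× left (reaching O), 4× up (reaching A) — 14 moves in all.
Check: order respected (B at step 3, K at step 6, N at step 7).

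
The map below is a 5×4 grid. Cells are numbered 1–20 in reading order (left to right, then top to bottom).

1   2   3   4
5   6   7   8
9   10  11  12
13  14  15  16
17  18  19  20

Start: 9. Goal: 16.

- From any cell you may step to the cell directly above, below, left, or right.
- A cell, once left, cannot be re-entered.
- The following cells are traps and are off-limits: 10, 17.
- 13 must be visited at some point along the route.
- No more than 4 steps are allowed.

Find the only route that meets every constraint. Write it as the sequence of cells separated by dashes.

Any route must reach 13 and still end at 16 within 4 moves, so the order of the required stops is forced.
Route from 9: down 1 to 13, right 3 to 16 — 4 moves in all.
Check: all required cells visited; 4 ≤ 4 moves.

9 - 13 - 14 - 15 - 16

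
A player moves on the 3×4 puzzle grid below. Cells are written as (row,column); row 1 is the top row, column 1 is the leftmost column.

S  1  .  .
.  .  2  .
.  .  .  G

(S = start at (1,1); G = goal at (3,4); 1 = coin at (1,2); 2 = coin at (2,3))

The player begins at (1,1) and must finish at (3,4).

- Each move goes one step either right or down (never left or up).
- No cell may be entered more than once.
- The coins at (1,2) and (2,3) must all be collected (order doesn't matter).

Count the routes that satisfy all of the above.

4

A right/down-only route from (1,1) to (3,4) makes exactly 2 down-moves and 3 right-moves in some order.
With no other constraints that would be C(5,2) = 10 routes.
A monotone route can only reach the required cells in the order (1,2), (2,3), so split there and multiply the segment counts: (1,1)→(1,2): 1; (1,2)→(2,3): 2; (2,3)→(3,4): 2; product = 4.
That gives 4 routes.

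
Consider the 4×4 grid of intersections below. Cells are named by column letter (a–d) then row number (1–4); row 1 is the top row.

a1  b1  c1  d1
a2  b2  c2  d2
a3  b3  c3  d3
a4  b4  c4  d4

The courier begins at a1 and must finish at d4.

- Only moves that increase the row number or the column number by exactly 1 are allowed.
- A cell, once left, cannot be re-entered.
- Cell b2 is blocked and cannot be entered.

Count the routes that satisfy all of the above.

A right/down-only route from a1 to d4 makes exactly 3 down-moves and 3 right-moves in some order.
With no other constraints that would be C(6,3) = 20 routes.
Subtract routes through each blocked cell (inclusion–exclusion for overlaps): − through b2: 12 → 8.
That gives 8 routes.

8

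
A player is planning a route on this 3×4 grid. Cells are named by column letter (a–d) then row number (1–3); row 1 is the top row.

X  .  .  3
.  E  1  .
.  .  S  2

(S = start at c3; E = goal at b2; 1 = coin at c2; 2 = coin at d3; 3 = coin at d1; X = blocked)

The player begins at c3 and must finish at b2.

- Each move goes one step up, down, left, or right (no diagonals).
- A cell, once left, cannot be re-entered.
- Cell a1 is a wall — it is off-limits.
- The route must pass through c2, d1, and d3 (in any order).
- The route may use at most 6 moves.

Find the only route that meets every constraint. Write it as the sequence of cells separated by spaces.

Any route must reach c2, d1, and d3 and still end at b2 within 6 moves, so the order of the required stops is forced.
Route from c3: right to d3, 2× up (reaching d1), left to c1, down to c2, left to b2 — 6 moves in all.
Check: all required cells visited; 6 ≤ 6 moves.

c3 d3 d2 d1 c1 c2 b2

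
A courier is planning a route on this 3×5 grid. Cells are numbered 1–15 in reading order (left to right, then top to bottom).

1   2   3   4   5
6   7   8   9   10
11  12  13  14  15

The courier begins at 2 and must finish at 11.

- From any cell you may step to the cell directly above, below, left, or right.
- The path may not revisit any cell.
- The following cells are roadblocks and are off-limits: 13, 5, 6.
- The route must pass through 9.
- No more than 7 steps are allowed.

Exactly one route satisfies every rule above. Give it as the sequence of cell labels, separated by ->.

2 -> 3 -> 4 -> 9 -> 8 -> 7 -> 12 -> 11

The budget equals the shortest possible length, so every move has to be on a shortest route through the required cells.
Route from 2: right 2 to 4, down 1 to 9, left 2 to 7, down 1 to 12, left 1 to 11 — 7 moves in all.
Check: all required cells visited; 7 ≤ 7 moves.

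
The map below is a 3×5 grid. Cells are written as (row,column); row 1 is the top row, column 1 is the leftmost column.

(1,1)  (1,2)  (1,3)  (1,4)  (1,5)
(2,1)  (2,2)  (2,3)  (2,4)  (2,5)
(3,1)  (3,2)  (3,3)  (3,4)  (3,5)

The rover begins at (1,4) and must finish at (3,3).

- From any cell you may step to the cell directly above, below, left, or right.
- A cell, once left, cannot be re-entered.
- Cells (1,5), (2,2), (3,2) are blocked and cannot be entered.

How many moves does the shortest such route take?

The Manhattan distance from (1,4) to (3,3) is |1−3| + |4−3| = 3, so at least 3 moves are needed.
A route of 3 moves achieves this: (1,4) → (2,4) → (3,4) → (3,3).
Since 3 matches the lower bound, it is optimal.

3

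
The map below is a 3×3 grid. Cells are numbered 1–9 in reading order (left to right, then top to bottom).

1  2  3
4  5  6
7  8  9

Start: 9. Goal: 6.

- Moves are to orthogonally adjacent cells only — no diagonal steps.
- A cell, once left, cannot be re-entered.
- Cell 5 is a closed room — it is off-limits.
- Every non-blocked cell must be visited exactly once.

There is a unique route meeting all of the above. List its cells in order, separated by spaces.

Need to visit all 8 open cells exactly once, starting at 9 and ending at 6.
Route from 9: 2× left (reaching 7), 2× up (reaching 1), 2× right (reaching 3), down to 6 — 7 moves in all.
Check: all 8 open cells covered.

9 8 7 4 1 2 3 6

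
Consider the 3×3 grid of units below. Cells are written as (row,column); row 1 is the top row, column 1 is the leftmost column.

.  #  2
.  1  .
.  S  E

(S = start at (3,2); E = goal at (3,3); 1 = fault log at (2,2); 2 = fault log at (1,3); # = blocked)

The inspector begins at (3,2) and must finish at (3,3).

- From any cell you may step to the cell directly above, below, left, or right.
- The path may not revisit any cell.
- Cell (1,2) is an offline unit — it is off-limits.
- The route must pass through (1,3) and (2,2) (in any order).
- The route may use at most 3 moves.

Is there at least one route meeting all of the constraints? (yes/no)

(1,3) must be visited but has only one open neighbour ((2,3)), and it is neither the start nor the goal — the route would have to enter and leave through (2,3), re-entering it.

no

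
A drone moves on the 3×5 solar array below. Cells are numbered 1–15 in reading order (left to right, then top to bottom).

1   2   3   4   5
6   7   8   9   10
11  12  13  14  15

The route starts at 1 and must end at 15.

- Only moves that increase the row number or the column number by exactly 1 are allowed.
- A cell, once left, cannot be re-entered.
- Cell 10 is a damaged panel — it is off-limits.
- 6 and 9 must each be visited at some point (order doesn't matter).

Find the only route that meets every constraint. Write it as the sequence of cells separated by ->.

1 -> 6 -> 7 -> 8 -> 9 -> 14 -> 15

Moves only go right or down, so the column and row indices never decrease.
Route from 1: down to 6, 3× right (reaching 9), down to 14, right to 15 — 6 moves in all.
Check: all required cells visited.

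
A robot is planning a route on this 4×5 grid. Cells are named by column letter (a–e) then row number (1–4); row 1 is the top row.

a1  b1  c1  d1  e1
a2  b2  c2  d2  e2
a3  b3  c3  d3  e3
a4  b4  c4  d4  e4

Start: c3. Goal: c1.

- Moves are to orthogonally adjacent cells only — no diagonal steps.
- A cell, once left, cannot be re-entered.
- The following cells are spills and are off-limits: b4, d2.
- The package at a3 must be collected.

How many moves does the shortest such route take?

Any route passes through a3 somewhere between c3 and c1. Summing Manhattan distances along the two legs (c3 → a3 → c1) gives a lower bound of 2 + 4 = 6 moves.
A route of 6 moves achieves this: c3 → b3 → a3 → a2 → a1 → b1 → c1.
Since 6 matches the lower bound, it is optimal.

6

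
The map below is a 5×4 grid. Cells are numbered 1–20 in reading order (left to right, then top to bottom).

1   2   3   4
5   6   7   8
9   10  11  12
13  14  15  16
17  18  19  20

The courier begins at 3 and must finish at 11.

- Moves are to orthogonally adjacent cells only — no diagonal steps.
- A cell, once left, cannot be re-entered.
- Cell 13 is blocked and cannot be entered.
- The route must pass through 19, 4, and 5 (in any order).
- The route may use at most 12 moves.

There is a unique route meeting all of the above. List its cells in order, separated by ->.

Any route must reach 19, 4, and 5 and still end at 11 within 12 moves, so the order of the required stops is forced.
Route from 3: right 1 to 4, down 1 to 8, left 3 to 5, down 1 to 9, right 1 to 10, down 2 to 18, right 1 to 19, up 2 to 11 — 12 moves in all.
Check: all required cells visited; 12 ≤ 12 moves.

3 -> 4 -> 8 -> 7 -> 6 -> 5 -> 9 -> 10 -> 14 -> 18 -> 19 -> 15 -> 11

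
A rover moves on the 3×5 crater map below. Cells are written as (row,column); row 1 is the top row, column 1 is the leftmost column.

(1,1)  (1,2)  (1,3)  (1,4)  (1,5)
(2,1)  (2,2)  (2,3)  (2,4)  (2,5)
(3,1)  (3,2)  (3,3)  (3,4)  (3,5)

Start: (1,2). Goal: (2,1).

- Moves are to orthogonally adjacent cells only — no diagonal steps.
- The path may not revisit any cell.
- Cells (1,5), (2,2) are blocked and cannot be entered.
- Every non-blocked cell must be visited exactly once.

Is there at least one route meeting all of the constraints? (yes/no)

no

Exhausting the options from (1,2), every branch either dead-ends against blocked cells, would have to re-enter a cell already used, or reaches the goal with a constraint still unmet.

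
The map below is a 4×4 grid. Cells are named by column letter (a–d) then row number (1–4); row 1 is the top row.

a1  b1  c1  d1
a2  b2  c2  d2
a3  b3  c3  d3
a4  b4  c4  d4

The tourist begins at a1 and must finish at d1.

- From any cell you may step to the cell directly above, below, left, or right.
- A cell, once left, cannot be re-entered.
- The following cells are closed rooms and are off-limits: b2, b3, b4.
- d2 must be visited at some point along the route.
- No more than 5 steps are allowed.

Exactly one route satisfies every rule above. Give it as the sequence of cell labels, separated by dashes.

a1 - b1 - c1 - c2 - d2 - d1

Any route must reach d2 and still end at d1 within 5 moves, so the order of the required stops is forced.
Route from a1: right 2 to c1, down 1 to c2, right 1 to d2, up 1 to d1 — 5 moves in all.
Check: all required cells visited; 5 ≤ 5 moves.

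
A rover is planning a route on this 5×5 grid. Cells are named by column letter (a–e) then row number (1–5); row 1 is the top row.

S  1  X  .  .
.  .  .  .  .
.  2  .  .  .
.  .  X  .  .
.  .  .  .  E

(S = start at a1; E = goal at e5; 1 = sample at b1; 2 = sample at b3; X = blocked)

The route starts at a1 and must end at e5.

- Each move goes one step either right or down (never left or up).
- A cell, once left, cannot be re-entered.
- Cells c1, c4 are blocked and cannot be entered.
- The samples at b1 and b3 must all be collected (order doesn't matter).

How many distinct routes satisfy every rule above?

A right/down-only route from a1 to e5 makes exactly 4 down-moves and 4 right-moves in some order.
With no other constraints that would be C(8,4) = 70 routes.
A monotone route can only reach the required cells in the order b1, b3, so split there and multiply the segment counts (each segment already excludes blocked cells): a1→b1: 1; b1→b3: 1; b3→e5: 4; product = 4.
That gives 4 routes.

4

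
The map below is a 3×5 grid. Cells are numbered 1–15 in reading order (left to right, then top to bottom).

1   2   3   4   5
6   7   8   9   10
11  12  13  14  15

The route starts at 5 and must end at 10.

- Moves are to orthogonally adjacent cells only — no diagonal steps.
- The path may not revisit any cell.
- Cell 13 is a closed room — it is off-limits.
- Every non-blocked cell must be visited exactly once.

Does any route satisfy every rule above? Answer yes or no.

yes

One route that works: 5 → 4 → 3 → 2 → 1 → 6 → 11 → 12 → 7 → 8 → 9 → 14 → 15 → 10.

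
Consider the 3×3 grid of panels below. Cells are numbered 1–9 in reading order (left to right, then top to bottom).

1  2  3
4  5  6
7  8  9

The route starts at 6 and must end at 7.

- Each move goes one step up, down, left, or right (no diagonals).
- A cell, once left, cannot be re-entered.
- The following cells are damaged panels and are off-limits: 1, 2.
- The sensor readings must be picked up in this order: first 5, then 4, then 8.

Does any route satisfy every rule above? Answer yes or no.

Ignoring the required order, 1 revisit-free route from 6 to 7 passes through all of 5, 4, and 8; the waypoint orders that occur are 8 → 5 → 4 (1) — never 5 → 4 → 8.

no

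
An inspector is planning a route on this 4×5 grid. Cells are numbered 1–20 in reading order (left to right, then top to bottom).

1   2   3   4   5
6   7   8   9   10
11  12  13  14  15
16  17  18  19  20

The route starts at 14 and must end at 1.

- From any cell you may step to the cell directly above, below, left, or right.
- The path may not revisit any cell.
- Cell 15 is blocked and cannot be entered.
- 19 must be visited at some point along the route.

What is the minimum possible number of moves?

Any route passes through 19 somewhere between 14 and 1. Summing Manhattan distances along the two legs (14 → 19 → 1) gives a lower bound of 1 + 6 = 7 moves.
A route of 7 moves achieves this: 14 → 19 → 18 → 13 → 8 → 3 → 2 → 1.
Since 7 matches the lower bound, it is optimal.

7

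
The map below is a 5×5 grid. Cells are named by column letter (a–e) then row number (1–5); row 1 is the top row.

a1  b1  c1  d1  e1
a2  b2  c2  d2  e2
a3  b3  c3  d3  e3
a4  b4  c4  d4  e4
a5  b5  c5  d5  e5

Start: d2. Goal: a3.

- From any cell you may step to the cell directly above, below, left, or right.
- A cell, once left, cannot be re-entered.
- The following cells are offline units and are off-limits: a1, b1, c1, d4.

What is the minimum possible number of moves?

4

The Manhattan distance from d2 to a3 is |2−3| + |4−1| = 4, so at least 4 moves are needed.
A route of 4 moves achieves this: d2 → d3 → c3 → b3 → a3.
Since 4 matches the lower bound, it is optimal.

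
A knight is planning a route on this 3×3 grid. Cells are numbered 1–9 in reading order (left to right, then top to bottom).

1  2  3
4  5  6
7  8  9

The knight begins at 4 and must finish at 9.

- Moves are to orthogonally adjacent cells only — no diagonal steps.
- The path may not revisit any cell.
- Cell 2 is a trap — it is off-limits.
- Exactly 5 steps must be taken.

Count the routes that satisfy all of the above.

Need simple routes of exactly 5 moves from 4 to 9 (Manhattan distance 3, so 1 moves are spent on a detour and 1 undoing it).
Enumerating: 4 7 8 5 6 9.
That gives 1 route.

1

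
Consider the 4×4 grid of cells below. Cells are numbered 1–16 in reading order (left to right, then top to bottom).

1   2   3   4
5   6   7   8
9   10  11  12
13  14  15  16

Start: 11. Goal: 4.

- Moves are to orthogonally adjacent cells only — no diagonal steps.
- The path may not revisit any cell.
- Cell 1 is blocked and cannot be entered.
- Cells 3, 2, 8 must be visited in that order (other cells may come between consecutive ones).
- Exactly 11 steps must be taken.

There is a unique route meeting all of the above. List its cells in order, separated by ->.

The waypoints must appear in the order 3, 2, 8, with no cell reused.
Route from 11: up 2 to 3, left 1 to 2, down 3 to 14, right 2 to 16, up 3 to 4 — 11 moves in all.
Check: order respected (3 at step 2, 2 at step 3, 8 at step 10); 11 moves as required.

11 -> 7 -> 3 -> 2 -> 6 -> 10 -> 14 -> 15 -> 16 -> 12 -> 8 -> 4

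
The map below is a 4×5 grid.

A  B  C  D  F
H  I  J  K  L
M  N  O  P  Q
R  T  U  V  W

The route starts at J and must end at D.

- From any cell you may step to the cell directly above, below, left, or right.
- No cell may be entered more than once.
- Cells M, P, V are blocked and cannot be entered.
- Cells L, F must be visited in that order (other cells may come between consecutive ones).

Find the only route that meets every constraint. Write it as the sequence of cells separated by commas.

J, K, L, F, D

The waypoints must appear in the order L, F, with no cell reused.
Route from J: right 2 to L, up 1 to F, left 1 to D — 4 moves in all.
Check: order respected (L at step 2, F at step 3).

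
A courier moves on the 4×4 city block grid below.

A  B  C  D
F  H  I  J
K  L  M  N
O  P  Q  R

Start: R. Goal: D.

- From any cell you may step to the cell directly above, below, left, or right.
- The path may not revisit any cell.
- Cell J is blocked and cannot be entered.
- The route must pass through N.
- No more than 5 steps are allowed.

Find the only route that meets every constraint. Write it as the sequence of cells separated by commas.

R, N, M, I, C, D

The 5-move cap with required stops at N leaves no slack for detours.
Route from R: up to N, left to M, 2× up (reaching C), right to D — 5 moves in all.
Check: all required cells visited; 5 ≤ 5 moves.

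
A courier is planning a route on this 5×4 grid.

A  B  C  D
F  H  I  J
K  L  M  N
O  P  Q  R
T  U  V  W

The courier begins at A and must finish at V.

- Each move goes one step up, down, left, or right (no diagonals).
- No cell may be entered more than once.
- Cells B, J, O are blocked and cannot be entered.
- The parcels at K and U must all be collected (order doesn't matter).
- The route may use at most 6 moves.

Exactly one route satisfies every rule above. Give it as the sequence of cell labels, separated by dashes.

A - F - K - L - P - U - V

The 6-move cap with required stops at K, U leaves no slack for detours.
Route from A: 2× down (reaching K), right to L, 2× down (reaching U), right to V — 6 moves in all.
Check: all required cells visited; 6 ≤ 6 moves.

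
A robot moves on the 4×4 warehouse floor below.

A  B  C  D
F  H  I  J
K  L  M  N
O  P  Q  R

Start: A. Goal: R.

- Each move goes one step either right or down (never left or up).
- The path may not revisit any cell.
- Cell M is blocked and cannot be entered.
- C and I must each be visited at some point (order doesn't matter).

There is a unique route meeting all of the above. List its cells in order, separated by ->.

A -> B -> C -> I -> J -> N -> R

Moves only go right or down, so the column and row indices never decrease.
Route from A: 2× right (reaching C), down to I, right to J, 2× down (reaching R) — 6 moves in all.
Check: all required cells visited.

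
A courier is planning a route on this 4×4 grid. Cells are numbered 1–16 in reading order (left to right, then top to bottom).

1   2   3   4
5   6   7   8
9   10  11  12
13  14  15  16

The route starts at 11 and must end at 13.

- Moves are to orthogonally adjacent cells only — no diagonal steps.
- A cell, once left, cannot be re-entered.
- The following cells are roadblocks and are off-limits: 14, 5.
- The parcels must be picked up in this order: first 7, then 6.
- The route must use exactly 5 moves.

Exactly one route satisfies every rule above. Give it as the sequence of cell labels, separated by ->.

The waypoints must appear in the order 7, 6, with no cell reused.
Route from 11: up to 7, left to 6, down to 10, left to 9, down to 13 — 5 moves in all.
Check: order respected (7 at step 1, 6 at step 2); 5 moves as required.

11 -> 7 -> 6 -> 10 -> 9 -> 13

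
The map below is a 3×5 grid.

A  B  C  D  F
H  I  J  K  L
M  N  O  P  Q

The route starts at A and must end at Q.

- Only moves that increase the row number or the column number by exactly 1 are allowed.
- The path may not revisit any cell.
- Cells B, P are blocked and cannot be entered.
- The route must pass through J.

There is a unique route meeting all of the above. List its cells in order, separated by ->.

A -> H -> I -> J -> K -> L -> Q

Moves only go right or down, so the column and row indices never decrease.
Route from A: down to H, 4× right (reaching L), down to Q — 6 moves in all.
Check: all required cells visited.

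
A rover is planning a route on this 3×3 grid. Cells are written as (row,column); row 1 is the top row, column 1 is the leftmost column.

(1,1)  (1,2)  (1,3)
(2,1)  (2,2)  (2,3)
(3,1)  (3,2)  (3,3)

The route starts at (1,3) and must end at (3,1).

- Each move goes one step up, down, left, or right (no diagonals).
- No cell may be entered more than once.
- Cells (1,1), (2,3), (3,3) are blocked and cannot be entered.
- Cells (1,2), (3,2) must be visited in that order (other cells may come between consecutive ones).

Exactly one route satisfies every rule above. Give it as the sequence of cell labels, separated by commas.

(1,3), (1,2), (2,2), (3,2), (3,1)

The waypoints must appear in the order (1,2), (3,2), with no cell reused.
Route from (1,3): left to (1,2), 2× down (reaching (3,2)), left to (3,1) — 4 moves in all.
Check: order respected ((1,2) at step 1, (3,2) at step 3).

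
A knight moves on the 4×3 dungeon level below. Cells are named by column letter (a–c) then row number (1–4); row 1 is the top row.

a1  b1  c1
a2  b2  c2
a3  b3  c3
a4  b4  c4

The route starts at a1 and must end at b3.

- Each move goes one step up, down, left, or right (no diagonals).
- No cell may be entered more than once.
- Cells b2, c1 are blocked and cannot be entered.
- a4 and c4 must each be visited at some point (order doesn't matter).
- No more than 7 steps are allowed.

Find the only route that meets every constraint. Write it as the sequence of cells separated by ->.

a1 -> a2 -> a3 -> a4 -> b4 -> c4 -> c3 -> b3

The 7-move cap with required stops at a4, c4 leaves no slack for detours.
Route from a1: down 3 to a4, right 2 to c4, up 1 to c3, left 1 to b3 — 7 moves in all.
Check: all required cells visited; 7 ≤ 7 moves.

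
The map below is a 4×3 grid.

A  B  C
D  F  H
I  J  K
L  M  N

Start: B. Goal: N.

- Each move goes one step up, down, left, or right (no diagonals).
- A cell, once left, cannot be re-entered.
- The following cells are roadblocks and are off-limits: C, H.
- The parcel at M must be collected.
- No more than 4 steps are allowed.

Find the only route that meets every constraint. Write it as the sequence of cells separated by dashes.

The 4-move cap with required stops at M leaves no slack for detours.
Route from B: down 3 to M, right 1 to N — 4 moves in all.
Check: all required cells visited; 4 ≤ 4 moves.

B - F - J - M - N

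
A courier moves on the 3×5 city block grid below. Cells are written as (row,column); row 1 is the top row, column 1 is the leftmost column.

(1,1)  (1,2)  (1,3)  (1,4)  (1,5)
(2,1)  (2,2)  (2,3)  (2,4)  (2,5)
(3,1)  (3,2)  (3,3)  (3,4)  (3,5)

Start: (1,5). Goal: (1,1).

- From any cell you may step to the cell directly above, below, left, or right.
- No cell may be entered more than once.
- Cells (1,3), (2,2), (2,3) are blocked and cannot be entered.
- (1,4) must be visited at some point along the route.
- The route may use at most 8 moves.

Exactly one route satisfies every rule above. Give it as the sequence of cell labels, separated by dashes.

(1,5) - (1,4) - (2,4) - (3,4) - (3,3) - (3,2) - (3,1) - (2,1) - (1,1)

Any route must reach (1,4) and still end at (1,1) within 8 moves, so the order of the required stops is forced.
Route from (1,5): left to (1,4), 2× down (reaching (3,4)), 3× left (reaching (3,1)), 2× up (reaching (1,1)) — 8 moves in all.
Check: all required cells visited; 8 ≤ 8 moves.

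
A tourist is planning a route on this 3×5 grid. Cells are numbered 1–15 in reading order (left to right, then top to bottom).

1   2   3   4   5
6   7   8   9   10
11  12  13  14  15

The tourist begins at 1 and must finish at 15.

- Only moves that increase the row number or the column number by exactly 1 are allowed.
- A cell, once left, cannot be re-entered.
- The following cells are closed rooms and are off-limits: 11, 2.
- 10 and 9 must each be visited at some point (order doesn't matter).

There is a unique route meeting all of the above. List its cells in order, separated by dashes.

Moves only go right or down, so the column and row indices never decrease.
Route from 1: down to 6, 4× right (reaching 10), down to 15 — 6 moves in all.
Check: all required cells visited.

1 - 6 - 7 - 8 - 9 - 10 - 15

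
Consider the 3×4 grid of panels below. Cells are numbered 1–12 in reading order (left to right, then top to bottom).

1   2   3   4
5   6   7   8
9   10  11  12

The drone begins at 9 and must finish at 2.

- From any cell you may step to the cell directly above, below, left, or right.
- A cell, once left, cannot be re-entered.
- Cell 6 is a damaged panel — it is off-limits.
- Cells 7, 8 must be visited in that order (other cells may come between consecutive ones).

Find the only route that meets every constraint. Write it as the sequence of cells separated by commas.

9, 10, 11, 7, 8, 4, 3, 2

The waypoints must appear in the order 7, 8, with no cell reused.
Route from 9: right 2 to 11, up 1 to 7, right 1 to 8, up 1 to 4, left 2 to 2 — 7 moves in all.
Check: order respected (7 at step 3, 8 at step 4).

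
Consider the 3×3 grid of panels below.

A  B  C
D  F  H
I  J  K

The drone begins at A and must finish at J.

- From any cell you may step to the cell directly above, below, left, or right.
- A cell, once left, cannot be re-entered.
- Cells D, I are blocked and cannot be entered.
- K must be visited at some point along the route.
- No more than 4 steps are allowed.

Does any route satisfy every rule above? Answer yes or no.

Even ignoring the no-revisit rule, getting from A to J via K needs at least 4 + 1 = 5 moves (Manhattan distance per leg), which exceeds the 4-move limit.

no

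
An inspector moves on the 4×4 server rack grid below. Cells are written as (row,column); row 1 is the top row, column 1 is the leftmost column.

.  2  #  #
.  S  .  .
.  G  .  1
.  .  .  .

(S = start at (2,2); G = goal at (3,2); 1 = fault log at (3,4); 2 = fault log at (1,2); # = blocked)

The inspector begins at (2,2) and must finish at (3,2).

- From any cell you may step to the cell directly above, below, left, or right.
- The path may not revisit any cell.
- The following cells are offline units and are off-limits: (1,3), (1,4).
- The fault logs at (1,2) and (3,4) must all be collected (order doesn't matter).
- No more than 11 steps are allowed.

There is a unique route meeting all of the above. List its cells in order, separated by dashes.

(2,2) - (1,2) - (1,1) - (2,1) - (3,1) - (4,1) - (4,2) - (4,3) - (4,4) - (3,4) - (3,3) - (3,2)

Any route must reach (1,2) and (3,4) and still end at (3,2) within 11 moves, so the order of the required stops is forced.
Route from (2,2): up 1 to (1,2), left 1 to (1,1), down 3 to (4,1), right 3 to (4,4), up 1 to (3,4), left 2 to (3,2) — 11 moves in all.
Check: all required cells visited; 11 ≤ 11 moves.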